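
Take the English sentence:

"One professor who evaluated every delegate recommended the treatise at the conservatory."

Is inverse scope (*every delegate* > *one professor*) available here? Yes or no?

Structurally, *every delegate* is inside the relative clause *who evaluated every delegate*.
Quantifiers inside a relative clause are trapped there; the RC boundary blocks QR.
So *every delegate* cannot raise high enough to outscope *one professor*; only the surface ordering *one professor* > *every delegate* is available.
(Only the surface reading survives: one fixed professor with respect to all the relevant delegates.)

No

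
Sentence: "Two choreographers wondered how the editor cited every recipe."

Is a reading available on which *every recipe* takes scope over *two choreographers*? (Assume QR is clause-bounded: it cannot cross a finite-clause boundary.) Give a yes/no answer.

No

The DP *every recipe* is contained in the embedded question *how the editor cited every recipe*.
Embedded questions are wh-islands: a quantifier inside an indirect question cannot QR into the matrix clause.
So *every recipe* cannot raise high enough to outscope *two choreographers*; only the surface ordering *two choreographers* > *every recipe* is available.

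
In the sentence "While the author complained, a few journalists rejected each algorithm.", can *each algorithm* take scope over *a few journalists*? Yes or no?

Yes

Although there is an adjunct clause, *each algorithm* is in the main clause, not inside the adjunct.
Since no island is crossed, the inverse ordering is licensed alongside surface scope.
So *each algorithm* > *a few journalists* is among the available readings.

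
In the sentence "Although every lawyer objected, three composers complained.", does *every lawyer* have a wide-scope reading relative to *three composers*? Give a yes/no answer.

*every lawyer* is embedded in the adjunct clause *although every lawyer objected*.
Adjuncts are opaque for quantifier raising; a quantifier in an adjunct stays inside it.
So *every lawyer* cannot raise to a position above *three composers*.

No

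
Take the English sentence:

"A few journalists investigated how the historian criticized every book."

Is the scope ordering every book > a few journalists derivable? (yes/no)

*every book* sits inside the embedded question *how the historian criticized every book*.
Embedded questions are wh-islands: a quantifier inside an indirect question cannot QR into the matrix clause.
*every book* is confined to the island and cannot take scope over *a few journalists*.

No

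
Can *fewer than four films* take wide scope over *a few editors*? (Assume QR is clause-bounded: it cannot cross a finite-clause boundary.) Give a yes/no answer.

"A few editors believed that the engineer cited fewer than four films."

*fewer than four films* occurs within the finite complement clause *that the engineer cited fewer than four films*.
QR is clause-bounded, so the finite complement is a scope island for the embedded quantifier.
The inverse ordering *fewer than four films* > *a few editors* is therefore underivable.

No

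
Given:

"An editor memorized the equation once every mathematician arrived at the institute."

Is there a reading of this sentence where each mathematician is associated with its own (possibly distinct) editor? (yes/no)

The paraphrase describes the scope ordering *every mathematician* > *an editor*.
Structurally, *every mathematician* is inside the adjunct clause *once every mathematician arrived at the institute*.
Adjunct clauses are scope islands: a quantifier inside an adjunct cannot raise into the matrix clause.
The inverse ordering *every mathematician* > *an editor* is therefore underivable.

No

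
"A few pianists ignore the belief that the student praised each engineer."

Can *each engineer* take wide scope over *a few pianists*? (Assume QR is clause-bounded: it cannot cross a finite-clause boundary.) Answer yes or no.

No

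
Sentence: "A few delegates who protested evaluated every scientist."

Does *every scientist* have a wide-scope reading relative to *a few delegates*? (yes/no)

The RC *who protested* is an island, but *every scientist* is not inside it — it is the matrix object, a clausemate of *a few delegates*.
Since no island is crossed, the inverse ordering is licensed alongside surface scope.
So *every scientist* > *a few delegates* is among the available readings.

Yes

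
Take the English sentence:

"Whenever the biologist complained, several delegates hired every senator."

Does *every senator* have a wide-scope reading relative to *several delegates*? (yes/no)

Neither queried DP is inside the adjunct, so the adjunct-island constraint does not apply.
Ordinary QR to a clause-peripheral position gives the wide-scope LF for the lower DP.
So *every senator* > *several delegates* is among the available readings.

Yes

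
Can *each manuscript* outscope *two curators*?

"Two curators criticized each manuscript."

*each manuscript* and *two curators* are in the same minimal clause.
Since no island is crossed, the inverse ordering is licensed alongside surface scope.

Yes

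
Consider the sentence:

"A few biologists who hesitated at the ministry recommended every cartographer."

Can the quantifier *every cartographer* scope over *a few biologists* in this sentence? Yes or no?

The RC *who hesitated at the ministry* is an island, but *every cartographer* is not inside it — it is the matrix object, a clausemate of *a few biologists*.
Since no island is crossed, the inverse ordering is licensed alongside surface scope.

Yes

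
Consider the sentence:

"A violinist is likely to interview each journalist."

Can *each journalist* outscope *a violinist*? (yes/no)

Raising constructions are monoclausal for scope purposes; *each journalist* is not separated from *a violinist* by any island.
QR within a single clause is free, so the lower quantifier may take scope over the higher one.

Yes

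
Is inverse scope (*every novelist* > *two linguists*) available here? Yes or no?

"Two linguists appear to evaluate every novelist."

*every novelist* is inside a raising infinitive, which is transparent to QR (no CP barrier), so it behaves as a matrix argument.
With no island boundary between them, the object can take inverse scope over the subject via ordinary QR within the clause.
Both orderings are possible: *two linguists* > *every novelist* and *every novelist* > *two linguists*.

Yes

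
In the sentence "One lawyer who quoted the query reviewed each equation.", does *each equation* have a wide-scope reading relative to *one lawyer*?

The relative clause *who quoted the query* modifies *one lawyer*, but *each equation* is not inside that relative clause — it is an argument of the matrix verb.
Ordinary QR to a clause-peripheral position gives the wide-scope LF for the lower DP.
The sentence is scopally ambiguous between *one lawyer* > *each equation* and *each equation* > *one lawyer*.

Yes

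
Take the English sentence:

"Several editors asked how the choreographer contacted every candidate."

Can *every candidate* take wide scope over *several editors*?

No

The target quantifier *every candidate* is part of the embedded question *how the choreographer contacted every candidate*.
Embedded questions are wh-islands: a quantifier inside an indirect question cannot QR into the matrix clause.
The inverse ordering *every candidate* > *several editors* is therefore underivable.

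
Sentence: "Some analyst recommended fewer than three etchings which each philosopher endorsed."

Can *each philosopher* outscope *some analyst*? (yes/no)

No

The target quantifier *each philosopher* is part of the relative clause *which each philosopher endorsed* modifying *fewer than three etchings*.
Relative clauses block scope extraction: QR cannot target a position outside the modified NP.
So the wide-scope reading for *each philosopher* is blocked.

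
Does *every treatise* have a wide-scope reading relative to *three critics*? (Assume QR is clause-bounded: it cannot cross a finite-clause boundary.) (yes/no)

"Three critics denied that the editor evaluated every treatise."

No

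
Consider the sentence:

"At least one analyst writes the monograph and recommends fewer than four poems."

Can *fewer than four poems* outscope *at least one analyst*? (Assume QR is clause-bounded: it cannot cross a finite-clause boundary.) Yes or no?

Structurally, *fewer than four poems* is inside one conjunct of the coordinate structure (*recommends fewer than four poems*).
Asymmetric QR out of one conjunct violates the Coordinate Structure Constraint.
So *fewer than four poems* cannot raise to a position above *at least one analyst*.

No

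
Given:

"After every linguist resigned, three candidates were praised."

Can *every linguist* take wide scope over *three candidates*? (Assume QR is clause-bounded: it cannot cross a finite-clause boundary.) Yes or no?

No

The target quantifier *every linguist* is part of the adjunct clause *after every linguist resigned*.
Adjuncts are opaque for quantifier raising; a quantifier in an adjunct stays inside it.
So the wide-scope reading for *every linguist* is blocked.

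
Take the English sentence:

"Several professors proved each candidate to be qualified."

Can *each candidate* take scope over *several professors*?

Yes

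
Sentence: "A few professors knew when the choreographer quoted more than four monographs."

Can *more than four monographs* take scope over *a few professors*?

The target quantifier *more than four monographs* is part of the embedded question *when the choreographer quoted more than four monographs*.
Embedded questions are wh-islands: a quantifier inside an indirect question cannot QR into the matrix clause.
*more than four monographs* > *a few professors* would require crossing that boundary, which is illicit.

No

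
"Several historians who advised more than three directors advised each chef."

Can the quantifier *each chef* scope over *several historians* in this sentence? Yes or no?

Yes

*each chef* sits in the matrix clause, not in the relative clause on *several historians*.
Ordinary QR to a clause-peripheral position gives the wide-scope LF for the lower DP.
So *each chef* > *several historians* is among the available readings.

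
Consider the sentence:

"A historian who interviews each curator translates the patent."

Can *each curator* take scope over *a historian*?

The target quantifier *each curator* is part of the relative clause *who interviews each curator*.
Relative clauses are scope islands: a quantifier cannot QR out of a relative clause to take scope in the matrix clause.
*each curator* > *a historian* would require crossing that boundary, which is illicit.

No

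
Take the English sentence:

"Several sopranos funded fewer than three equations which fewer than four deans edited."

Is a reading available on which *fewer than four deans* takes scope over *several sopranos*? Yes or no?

No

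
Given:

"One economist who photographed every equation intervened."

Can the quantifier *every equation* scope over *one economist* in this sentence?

No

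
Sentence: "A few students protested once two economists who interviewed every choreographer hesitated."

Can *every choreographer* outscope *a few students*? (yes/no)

The target quantifier *every choreographer* is part of the relative clause *who interviewed every choreographer*, which is itself inside the adjunct *once two economists who interviewed every choreographer hesitated*.
Both the relative clause and the enclosing adjunct are scope islands; QR cannot cross either.
Hence only narrow scope for *every choreographer* (under *a few students*) survives.

No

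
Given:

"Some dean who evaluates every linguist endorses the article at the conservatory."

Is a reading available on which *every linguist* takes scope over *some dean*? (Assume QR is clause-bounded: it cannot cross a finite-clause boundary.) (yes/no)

No

*every linguist* is embedded in the relative clause *who evaluates every linguist*.
Quantifiers inside a relative clause are trapped there; the RC boundary blocks QR.
So *every linguist* cannot raise high enough to outscope *some dean*; only the surface ordering *some dean* > *every linguist* is available.
(Only the surface reading survives: one fixed dean with respect to all the relevant linguists.)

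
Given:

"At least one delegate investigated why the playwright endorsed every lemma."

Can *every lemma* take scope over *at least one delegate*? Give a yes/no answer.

The DP *every lemma* is contained in the embedded question *why the playwright endorsed every lemma*.
Embedded wh-clauses are opaque for QR, so the quantifier stays inside the question.
*every lemma* > *at least one delegate* would require crossing that boundary, which is illicit.
(Only the surface reading survives: one fixed delegate with respect to all the relevant lemmas.)

No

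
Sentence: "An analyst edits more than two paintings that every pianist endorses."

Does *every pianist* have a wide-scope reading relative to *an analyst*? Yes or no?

No

*every pianist* is embedded in the relative clause *that every pianist endorses* modifying *more than two paintings*.
QR out of a relative clause is ruled out by the relative-clause island constraint.
*every pianist* is confined to the island and cannot take scope over *an analyst*.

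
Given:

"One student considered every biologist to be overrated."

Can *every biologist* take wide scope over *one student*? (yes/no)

*every biologist* is the subject of an ECM infinitive — the infinitival complement of an ECM verb is not a scope island, so *every biologist* can raise into the matrix clause.
Clause-internal QR can adjoin the lower DP above the subject, yielding the inverse reading.
The sentence is scopally ambiguous between *one student* > *every biologist* and *every biologist* > *one student*.

Yes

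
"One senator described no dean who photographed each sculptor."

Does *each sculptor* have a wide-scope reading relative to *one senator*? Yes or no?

*each sculptor* occurs within the relative clause *who photographed each sculptor* modifying *no dean*.
QR out of a relative clause is ruled out by the relative-clause island constraint.
So *each sculptor* cannot raise to a position above *one senator*.

No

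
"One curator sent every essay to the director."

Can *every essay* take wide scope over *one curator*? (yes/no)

*every essay* is the matrix object and *one curator* the matrix subject; the two are clausemates.
Since no island is crossed, the inverse ordering is licensed alongside surface scope.

Yes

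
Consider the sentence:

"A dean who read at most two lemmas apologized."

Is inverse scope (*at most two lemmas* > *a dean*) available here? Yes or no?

No

*at most two lemmas* occurs within the relative clause *who read at most two lemmas*.
A relative clause is a scope island — quantifier raising cannot cross its boundary.
*at most two lemmas* is confined to the island and cannot take scope over *a dean*.
(Only the surface reading survives: one fixed dean with respect to all the relevant lemmas.)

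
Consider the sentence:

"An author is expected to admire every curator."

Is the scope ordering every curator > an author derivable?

*every curator* is inside a raising infinitive, which is transparent to QR (no CP barrier), so it behaves as a matrix argument.
QR within a single clause is free, so the lower quantifier may take scope over the higher one.

Yes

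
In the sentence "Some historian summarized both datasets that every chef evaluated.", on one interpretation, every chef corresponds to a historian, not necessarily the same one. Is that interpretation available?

No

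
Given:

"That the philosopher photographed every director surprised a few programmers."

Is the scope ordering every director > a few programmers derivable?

*every director* occurs within the sentential subject *that the philosopher photographed every director*.
Clausal subjects are scope islands; QR from inside the subject into the matrix is barred.
*every director* > *a few programmers* would require crossing that boundary, which is illicit.

No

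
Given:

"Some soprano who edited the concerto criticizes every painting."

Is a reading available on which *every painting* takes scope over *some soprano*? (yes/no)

The RC *who edited the concerto* is an island, but *every painting* is not inside it — it is the matrix object, a clausemate of *some soprano*.
No island intervenes, so both surface and inverse scope are derivable.

Yes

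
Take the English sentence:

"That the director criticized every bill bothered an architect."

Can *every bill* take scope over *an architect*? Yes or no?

No

*every bill* occurs within the sentential subject *that the director criticized every bill*.
Clausal subjects are scope islands; QR from inside the subject into the matrix is barred.
*every bill* > *an architect* would require crossing that boundary, which is illicit.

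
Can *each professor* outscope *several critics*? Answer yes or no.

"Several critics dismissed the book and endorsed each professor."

*each professor* is embedded in one conjunct of the coordinate structure (*endorsed each professor*).
Asymmetric QR out of one conjunct violates the Coordinate Structure Constraint.
Hence only narrow scope for *each professor* (under *several critics*) survives.

No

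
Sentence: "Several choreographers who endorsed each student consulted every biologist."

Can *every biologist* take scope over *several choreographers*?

The RC *who endorsed each student* is an island, but *every biologist* is not inside it — it is the matrix object, a clausemate of *several choreographers*.
No island intervenes, so both surface and inverse scope are derivable.
So *every biologist* > *several choreographers* is among the available readings.

Yes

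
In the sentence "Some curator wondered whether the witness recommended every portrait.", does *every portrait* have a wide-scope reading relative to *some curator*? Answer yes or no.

No

Structurally, *every portrait* is inside the embedded question *whether the witness recommended every portrait*.
An indirect question is a wh-island; the filled [Spec,CP] blocks QR across the CP edge.
*every portrait* > *some curator* would require crossing that boundary, which is illicit.
(Only the surface reading survives: one fixed curator with respect to all the relevant portraits.)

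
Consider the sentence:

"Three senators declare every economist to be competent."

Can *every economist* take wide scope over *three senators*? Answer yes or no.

Yes

*every economist* is the subject of an ECM infinitive — the infinitival complement of an ECM verb is not a scope island, so *every economist* can raise into the matrix clause.
No island intervenes, so both surface and inverse scope are derivable.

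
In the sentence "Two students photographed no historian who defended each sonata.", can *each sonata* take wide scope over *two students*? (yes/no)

*each sonata* is embedded in the relative clause *who defended each sonata* modifying *no historian*.
The relative clause forms an island for QR, so the quantifier is confined to the head noun's restrictor.
There is no licit LF on which *each sonata* c-commands *two students*.

No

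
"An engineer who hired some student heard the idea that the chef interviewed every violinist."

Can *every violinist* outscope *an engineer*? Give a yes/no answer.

The DP *every violinist* is contained in the complex NP *the idea that the chef interviewed every violinist*.
A that-clause complement to a noun is an island; QR cannot cross the NP boundary.
The inverse ordering *every violinist* > *an engineer* is therefore underivable.

No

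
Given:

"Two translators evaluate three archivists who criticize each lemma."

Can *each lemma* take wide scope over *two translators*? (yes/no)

No

The target quantifier *each lemma* is part of the relative clause *who criticize each lemma* modifying *three archivists*.
QR out of a relative clause is ruled out by the relative-clause island constraint.
So the wide-scope reading for *each lemma* is blocked.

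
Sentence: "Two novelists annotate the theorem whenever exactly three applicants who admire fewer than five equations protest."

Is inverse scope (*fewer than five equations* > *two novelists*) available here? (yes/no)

*fewer than five equations* occurs within the relative clause *who admire fewer than five equations*, which is itself inside the adjunct *whenever exactly three applicants who admire fewer than five equations protest*.
Two island boundaries intervene — the relative clause and the adjunct. Either alone would block QR.
So *fewer than five equations* cannot raise to a position above *two novelists*.

No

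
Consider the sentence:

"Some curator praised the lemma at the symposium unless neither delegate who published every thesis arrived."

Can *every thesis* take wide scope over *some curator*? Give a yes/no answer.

No

The DP *every thesis* is contained in the relative clause *who published every thesis*, which is itself inside the adjunct *unless neither delegate who published every thesis arrived*.
Two island boundaries intervene — the relative clause and the adjunct. Either alone would block QR.
So *every thesis* cannot raise to a position above *some curator*.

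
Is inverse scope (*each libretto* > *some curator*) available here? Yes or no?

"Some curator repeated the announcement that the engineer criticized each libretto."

*each libretto* is embedded in the complex NP *the announcement that the engineer criticized each libretto*.
Since the clause is the complement of a nominal head, the CNPC blocks scope extraction.
So *each libretto* cannot raise to a position above *some curator*.

No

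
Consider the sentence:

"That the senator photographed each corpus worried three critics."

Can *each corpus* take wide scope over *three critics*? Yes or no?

No

*each corpus* sits inside the sentential subject *that the senator photographed each corpus*.
Clausal subjects are scope islands; QR from inside the subject into the matrix is barred.
The ordering *each corpus* > *three critics* is therefore underivable.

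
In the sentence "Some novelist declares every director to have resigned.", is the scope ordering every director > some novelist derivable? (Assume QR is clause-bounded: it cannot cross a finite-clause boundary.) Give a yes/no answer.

Yes

*every director* is the subject of an ECM infinitive — the infinitival complement of an ECM verb is not a scope island, so *every director* can raise into the matrix clause.
Clause-internal QR can adjoin the lower DP above the subject, yielding the inverse reading.
Both orderings are possible: *some novelist* > *every director* and *every director* > *some novelist*.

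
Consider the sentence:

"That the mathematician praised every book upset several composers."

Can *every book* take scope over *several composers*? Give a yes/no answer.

No

The target quantifier *every book* is part of the sentential subject *that the mathematician praised every book*.
Sentential subjects are islands: a quantifier inside the subject clause cannot raise over the matrix predicate.
There is no licit LF on which *every book* c-commands *several composers*.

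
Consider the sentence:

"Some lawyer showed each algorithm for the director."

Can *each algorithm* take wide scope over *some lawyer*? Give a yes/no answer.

Yes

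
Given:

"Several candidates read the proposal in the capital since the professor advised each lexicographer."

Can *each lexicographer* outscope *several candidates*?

No

Structurally, *each lexicographer* is inside the adjunct clause *since the professor advised each lexicographer*.
Adverbial clauses are not L-marked, so they are barriers for QR — the quantifier cannot escape the adjunct.
So the wide-scope reading for *each lexicographer* is blocked.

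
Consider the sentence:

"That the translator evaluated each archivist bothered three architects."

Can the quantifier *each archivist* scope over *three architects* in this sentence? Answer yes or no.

The DP *each archivist* is contained in the sentential subject *that the translator evaluated each archivist*.
Sentential subjects are islands: a quantifier inside the subject clause cannot raise over the matrix predicate.
So *each archivist* cannot raise to a position above *three architects*.

No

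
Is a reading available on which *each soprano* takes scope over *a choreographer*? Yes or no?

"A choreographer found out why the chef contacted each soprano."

No

The DP *each soprano* is contained in the embedded question *why the chef contacted each soprano*.
Embedded wh-clauses are opaque for QR, so the quantifier stays inside the question.
So *each soprano* cannot raise to a position above *a choreographer*.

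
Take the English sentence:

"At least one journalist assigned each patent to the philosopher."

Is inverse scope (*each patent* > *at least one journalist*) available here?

Yes

*at least one journalist* and *each patent* are co-arguments of the matrix verb, with nothing but a clause-internal boundary between them.
No island intervenes, so both surface and inverse scope are derivable.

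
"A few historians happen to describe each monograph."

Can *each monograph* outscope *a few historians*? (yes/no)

Yes

The matrix predicate is a raising verb, whose infinitival complement is not a scope island — *each monograph* can QR into the matrix clause.
QR within a single clause is free, so the lower quantifier may take scope over the higher one.
The sentence is scopally ambiguous between *a few historians* > *each monograph* and *each monograph* > *a few historians*.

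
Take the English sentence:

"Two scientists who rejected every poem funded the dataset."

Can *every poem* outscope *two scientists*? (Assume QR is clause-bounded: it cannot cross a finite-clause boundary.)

Structurally, *every poem* is inside the relative clause *who rejected every poem*.
Relative clauses block scope extraction: QR cannot target a position outside the modified NP.
*every poem* is confined to the island and cannot take scope over *two scientists*.

No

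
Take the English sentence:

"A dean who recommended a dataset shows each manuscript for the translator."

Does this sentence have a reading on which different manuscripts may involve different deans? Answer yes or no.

Yes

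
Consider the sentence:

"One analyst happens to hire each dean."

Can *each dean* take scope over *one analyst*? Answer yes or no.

Yes

Infinitival complements of raising predicates do not block QR; *each dean* and *one analyst* are effectively clausemates.
QR within a single clause is free, so the lower quantifier may take scope over the higher one.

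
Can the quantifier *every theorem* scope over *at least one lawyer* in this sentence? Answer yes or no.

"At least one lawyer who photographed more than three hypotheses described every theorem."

Yes

The RC *who photographed more than three hypotheses* is an island, but *every theorem* is not inside it — it is the matrix object, a clausemate of *at least one lawyer*.
QR within a single clause is free, so the lower quantifier may take scope over the higher one.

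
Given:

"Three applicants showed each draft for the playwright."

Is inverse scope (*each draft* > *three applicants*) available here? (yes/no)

Both DPs are arguments of the same predicate; there is no clause or island boundary between them.
Ordinary QR to a clause-peripheral position gives the wide-scope LF for the lower DP.

Yes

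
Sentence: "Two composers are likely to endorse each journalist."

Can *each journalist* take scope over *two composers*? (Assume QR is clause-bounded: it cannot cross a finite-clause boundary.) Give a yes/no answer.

Raising constructions are monoclausal for scope purposes; *each journalist* is not separated from *two composers* by any island.
QR within a single clause is free, so the lower quantifier may take scope over the higher one.

Yes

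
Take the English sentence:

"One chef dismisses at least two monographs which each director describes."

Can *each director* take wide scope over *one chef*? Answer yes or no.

No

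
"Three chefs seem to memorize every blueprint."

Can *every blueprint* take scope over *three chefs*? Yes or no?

Infinitival complements of raising predicates do not block QR; *every blueprint* and *three chefs* are effectively clausemates.
Nothing blocks QR of the lower DP to a position above the higher one, so inverse scope is available.

Yes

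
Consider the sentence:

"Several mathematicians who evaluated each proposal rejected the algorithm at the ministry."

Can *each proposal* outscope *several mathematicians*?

*each proposal* occurs within the relative clause *who evaluated each proposal*.
A relative clause is a scope island — quantifier raising cannot cross its boundary.
The inverse ordering *each proposal* > *several mathematicians* is therefore underivable.

No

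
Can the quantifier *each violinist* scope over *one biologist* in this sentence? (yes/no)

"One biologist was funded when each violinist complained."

No

*each violinist* sits inside the adjunct clause *when each violinist complained*.
Adjuncts are opaque for quantifier raising; a quantifier in an adjunct stays inside it.
So *each violinist* cannot raise high enough to outscope *one biologist*; only the surface ordering *one biologist* > *each violinist* is available.
(Only the surface reading survives: one fixed biologist with respect to all the relevant violinists.)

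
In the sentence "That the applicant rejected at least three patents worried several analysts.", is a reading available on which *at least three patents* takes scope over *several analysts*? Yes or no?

No

The target quantifier *at least three patents* is part of the sentential subject *that the applicant rejected at least three patents*.
Clausal subjects are scope islands; QR from inside the subject into the matrix is barred.
So *at least three patents* cannot raise to a position above *several analysts*.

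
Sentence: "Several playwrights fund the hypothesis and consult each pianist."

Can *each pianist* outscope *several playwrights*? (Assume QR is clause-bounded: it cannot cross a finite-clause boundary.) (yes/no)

The target quantifier *each pianist* is part of one conjunct of the coordinate structure (*consult each pianist*).
The Coordinate Structure Constraint blocks movement (including QR) out of a single conjunct.
*each pianist* > *several playwrights* would require crossing that boundary, which is illicit.

No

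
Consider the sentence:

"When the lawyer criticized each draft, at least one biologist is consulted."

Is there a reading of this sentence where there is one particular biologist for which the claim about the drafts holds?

Yes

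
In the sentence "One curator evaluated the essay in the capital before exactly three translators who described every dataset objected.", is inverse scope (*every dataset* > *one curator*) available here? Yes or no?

The DP *every dataset* is contained in the relative clause *who described every dataset*, which is itself inside the adjunct *before exactly three translators who described every dataset objected*.
Both the relative clause and the enclosing adjunct are scope islands; QR cannot cross either.
*every dataset* > *one curator* would require crossing that boundary, which is illicit.

No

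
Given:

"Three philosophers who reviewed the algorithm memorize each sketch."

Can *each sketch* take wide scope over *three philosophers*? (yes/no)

*each sketch* sits in the matrix clause, not in the relative clause on *three philosophers*.
Ordinary QR to a clause-peripheral position gives the wide-scope LF for the lower DP.
So *each sketch* > *three philosophers* is among the available readings.

Yes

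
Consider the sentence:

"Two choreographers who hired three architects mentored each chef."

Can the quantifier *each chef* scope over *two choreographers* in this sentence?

The relative clause *who hired three architects* modifies *two choreographers*, but *each chef* is not inside that relative clause — it is an argument of the matrix verb.
Clause-internal QR can adjoin the lower DP above the subject, yielding the inverse reading.

Yes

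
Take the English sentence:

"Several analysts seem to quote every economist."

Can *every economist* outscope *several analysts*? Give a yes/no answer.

*every economist* is the object of the infinitival complement of a raising predicate; raising infinitives are transparent for QR, so the two DPs are in effect clausemates.
Ordinary QR to a clause-peripheral position gives the wide-scope LF for the lower DP.

Yes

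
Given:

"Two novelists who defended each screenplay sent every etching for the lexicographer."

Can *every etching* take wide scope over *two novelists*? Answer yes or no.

The RC *who defended each screenplay* is an island, but *every etching* is not inside it — it is the matrix object, a clausemate of *two novelists*.
No island intervenes, so both surface and inverse scope are derivable.
So *every etching* > *two novelists* is among the available readings.

Yes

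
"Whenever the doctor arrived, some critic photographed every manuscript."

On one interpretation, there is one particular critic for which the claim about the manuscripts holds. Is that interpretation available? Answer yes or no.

The described interpretation is the *some critic* > *every manuscript* scoping.
Nothing needs to raise for *some critic* > *every manuscript*, so no island constraint is at stake.

Yes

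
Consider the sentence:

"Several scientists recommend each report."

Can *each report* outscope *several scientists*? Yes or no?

Yes

*each report* is the matrix object and *several scientists* the matrix subject; the two are clausemates.
Clause-internal QR can adjoin the lower DP above the subject, yielding the inverse reading.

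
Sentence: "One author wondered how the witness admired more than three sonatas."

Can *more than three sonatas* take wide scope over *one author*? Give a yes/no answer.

The DP *more than three sonatas* is contained in the embedded question *how the witness admired more than three sonatas*.
The wh-island constraint blocks QR out of an embedded interrogative.
There is no licit LF on which *more than three sonatas* c-commands *one author*.
(Only the surface reading survives: one fixed author with respect to all the relevant sonatas.)

No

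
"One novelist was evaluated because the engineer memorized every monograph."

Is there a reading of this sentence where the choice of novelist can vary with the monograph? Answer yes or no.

The paraphrase describes the scope ordering *every monograph* > *one novelist*.
The target quantifier *every monograph* is part of the adjunct clause *because the engineer memorized every monograph*.
Adjuncts are opaque for quantifier raising; a quantifier in an adjunct stays inside it.
*every monograph* > *one novelist* would require crossing that boundary, which is illicit.

No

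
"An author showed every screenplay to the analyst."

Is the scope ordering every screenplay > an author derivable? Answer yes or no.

Yes

*an author* and *every screenplay* are co-arguments of the matrix verb, with nothing but a clause-internal boundary between them.
Nothing blocks QR of the lower DP to a position above the higher one, so inverse scope is available.
So *every screenplay* > *an author* is among the available readings.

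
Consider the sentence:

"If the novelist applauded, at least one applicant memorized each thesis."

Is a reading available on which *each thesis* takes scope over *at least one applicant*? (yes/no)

Yes

The adjunct island is irrelevant here — *each thesis* and *at least one applicant* are both in the matrix clause.
With no island boundary between them, the object can take inverse scope over the subject via ordinary QR within the clause.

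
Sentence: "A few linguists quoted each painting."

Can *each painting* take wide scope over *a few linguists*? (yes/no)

Yes

*each painting* is the matrix object and *a few linguists* the matrix subject; the two are clausemates.
No island intervenes, so both surface and inverse scope are derivable.
So *each painting* > *a few linguists* is among the available readings.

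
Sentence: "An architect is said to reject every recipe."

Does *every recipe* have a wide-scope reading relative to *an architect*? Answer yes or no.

*every recipe* is the object of the infinitival complement of a raising predicate; raising infinitives are transparent for QR, so the two DPs are in effect clausemates.
Clause-internal QR can adjoin the lower DP above the subject, yielding the inverse reading.

Yes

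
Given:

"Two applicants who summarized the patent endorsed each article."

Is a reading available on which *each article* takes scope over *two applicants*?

Yes

*each article* is a matrix argument; only *two applicants* is modified by the relative clause *who summarized the patent*, so the RC island is irrelevant to the target quantifier.
Clause-internal QR can adjoin the lower DP above the subject, yielding the inverse reading.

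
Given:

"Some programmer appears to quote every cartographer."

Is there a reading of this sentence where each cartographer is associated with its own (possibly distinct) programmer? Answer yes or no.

This is the *every cartographer* > *some programmer* reading.
Infinitival complements of raising predicates do not block QR; *every cartographer* and *some programmer* are effectively clausemates.
Clause-internal QR can adjoin the lower DP above the subject, yielding the inverse reading.

Yes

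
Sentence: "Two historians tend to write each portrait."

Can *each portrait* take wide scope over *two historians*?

The matrix predicate is a raising verb, whose infinitival complement is not a scope island — *each portrait* can QR into the matrix clause.
With no island boundary between them, the object can take inverse scope over the subject via ordinary QR within the clause.
So *each portrait* > *two historians* is among the available readings.

Yes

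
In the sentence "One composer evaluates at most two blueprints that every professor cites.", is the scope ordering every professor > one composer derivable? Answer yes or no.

*every professor* occurs within the relative clause *that every professor cites* modifying *at most two blueprints*.
A relative clause is a scope island — quantifier raising cannot cross its boundary.
There is no licit LF on which *every professor* c-commands *one composer*.
(Only the surface reading survives: one fixed composer with respect to all the relevant professors.)

No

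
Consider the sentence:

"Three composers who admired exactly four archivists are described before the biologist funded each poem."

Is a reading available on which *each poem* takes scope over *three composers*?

The DP *each poem* is contained in the adjunct clause *before the biologist funded each poem*.
Adjunct clauses are scope islands: a quantifier inside an adjunct cannot raise into the matrix clause.
The inverse ordering *each poem* > *three composers* is therefore underivable.

No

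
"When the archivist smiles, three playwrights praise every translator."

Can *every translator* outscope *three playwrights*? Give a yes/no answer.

Yes

Although there is an adjunct clause, *every translator* is in the main clause, not inside the adjunct.
Clause-internal QR can adjoin the lower DP above the subject, yielding the inverse reading.
So *every translator* > *three playwrights* is among the available readings.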